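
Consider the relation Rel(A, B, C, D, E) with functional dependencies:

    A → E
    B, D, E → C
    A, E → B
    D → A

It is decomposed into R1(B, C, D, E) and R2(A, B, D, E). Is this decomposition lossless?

Common attributes: R1 ∩ R2 = {B, D, E}.
Closure of {B, D, E}: B, D, E → C applies, adding C; D → A applies, adding A. So (B, D, E)⁺ = {A, B, C, D, E}.
This closure contains every attribute of R1, so R1 ∩ R2 → R1. The join is lossless.

Yes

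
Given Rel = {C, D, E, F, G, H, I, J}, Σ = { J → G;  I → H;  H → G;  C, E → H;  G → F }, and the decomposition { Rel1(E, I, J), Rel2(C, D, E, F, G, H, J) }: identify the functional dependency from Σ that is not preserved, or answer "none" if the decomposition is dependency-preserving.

Check I → H: no single fragment contains all of {H, I}, and the restricted closure of {I} across the fragments never reaches {H}.
J → G is preserved.
H → G is preserved.
C, E → H is preserved.
G → F is preserved.

I → H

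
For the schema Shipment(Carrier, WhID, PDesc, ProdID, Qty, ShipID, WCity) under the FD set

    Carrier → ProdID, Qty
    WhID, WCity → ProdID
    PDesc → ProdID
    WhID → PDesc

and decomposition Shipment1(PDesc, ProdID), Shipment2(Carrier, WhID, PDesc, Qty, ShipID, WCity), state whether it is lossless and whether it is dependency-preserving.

Lossless test: (PDesc)⁺ = {PDesc, ProdID}, which contains all of one fragment — lossless.
Dependency preservation: the restricted closure of {Carrier} across the fragments never reaches {ProdID, Qty}, so Carrier → ProdID, Qty cannot be enforced without a join — not preserved.

lossless but not dependency-preserving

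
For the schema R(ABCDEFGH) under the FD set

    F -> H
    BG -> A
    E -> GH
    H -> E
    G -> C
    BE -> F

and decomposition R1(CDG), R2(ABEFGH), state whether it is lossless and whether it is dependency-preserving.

Lossless test: (G)⁺ = {CG}, which is a superkey of neither fragment — lossy.
Dependency preservation: every FD's attributes lie within a single fragment, so each can be enforced locally — preserved.

lossy but dependency-preserving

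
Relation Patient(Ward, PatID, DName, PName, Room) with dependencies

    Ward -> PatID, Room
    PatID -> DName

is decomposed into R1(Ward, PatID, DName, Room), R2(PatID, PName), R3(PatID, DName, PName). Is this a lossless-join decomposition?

Chase test. Columns are Ward, PatID, DName, PName, Room; row i has aⱼ where attribute j ∈ Ri, else bᵢⱼ.
Initial tableau (one row per fragment):
  row 1: a1 a2 a3 b14 a5
  row 2: b21 a2 b23 a4 b25
  row 3: b31 a2 a3 a4 b35
Rows 1 and 2 agree on PatID; apply PatID→DName and equate their DName entries.
No row becomes fully distinguished — the join is lossy.

No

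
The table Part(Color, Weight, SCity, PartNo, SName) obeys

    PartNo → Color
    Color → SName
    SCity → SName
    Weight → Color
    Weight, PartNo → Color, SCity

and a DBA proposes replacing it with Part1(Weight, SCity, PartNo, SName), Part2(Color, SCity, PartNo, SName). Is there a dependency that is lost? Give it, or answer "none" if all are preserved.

Check Weight → Color: no single fragment contains all of {Color, Weight}, and the restricted closure of {Weight} across the fragments never reaches {Color}.
PartNo → Color is preserved.
Color → SName is preserved.
SCity → SName is preserved.
Weight, PartNo → Color, SCity is preserved.

Weight → Color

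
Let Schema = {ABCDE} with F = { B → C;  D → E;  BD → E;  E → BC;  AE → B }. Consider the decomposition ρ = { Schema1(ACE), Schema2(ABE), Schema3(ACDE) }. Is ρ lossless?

Yes

Chase test. Columns are ABCDE; row i has aⱼ where attribute j ∈ Schemai, else bᵢⱼ.
Initial tableau (one row per fragment):
  row 1: a1 b12 a3 b14 a5
  row 2: a1 a2 b23 b24 a5
  row 3: a1 b32 a3 a4 a5
Rows 1 and 2 agree on E; apply E→BC and equate their BC entries.
Rows 1 and 3 agree on E; apply E→BC and equate their BC entries.
Row 3 is now all distinguished symbols — the join is lossless.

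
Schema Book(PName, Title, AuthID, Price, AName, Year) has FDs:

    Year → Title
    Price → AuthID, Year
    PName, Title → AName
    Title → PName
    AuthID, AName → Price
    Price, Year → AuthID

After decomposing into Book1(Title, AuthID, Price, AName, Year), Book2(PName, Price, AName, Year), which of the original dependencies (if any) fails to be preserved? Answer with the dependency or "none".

Title → PName

Check Title → PName: no single fragment contains all of {PName, Title}, and the restricted closure of {Title} across the fragments never reaches {PName}.
Year → Title is preserved.
Price → AuthID, Year is preserved.
PName, Title → AName is preserved.
AuthID, AName → Price is preserved.
Price, Year → AuthID is preserved.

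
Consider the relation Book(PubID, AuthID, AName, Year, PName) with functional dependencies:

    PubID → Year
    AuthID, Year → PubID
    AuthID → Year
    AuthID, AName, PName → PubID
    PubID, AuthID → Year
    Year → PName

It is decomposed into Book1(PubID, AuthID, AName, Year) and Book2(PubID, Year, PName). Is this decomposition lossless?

Common attributes: Book1 ∩ Book2 = {PubID, Year}.
Closure of {PubID, Year}: Year → PName applies, adding PName. So (PubID, Year)⁺ = {PubID, Year, PName}.
This closure contains every attribute of Book2, so Book1 ∩ Book2 → Book2. The join is lossless.

Yes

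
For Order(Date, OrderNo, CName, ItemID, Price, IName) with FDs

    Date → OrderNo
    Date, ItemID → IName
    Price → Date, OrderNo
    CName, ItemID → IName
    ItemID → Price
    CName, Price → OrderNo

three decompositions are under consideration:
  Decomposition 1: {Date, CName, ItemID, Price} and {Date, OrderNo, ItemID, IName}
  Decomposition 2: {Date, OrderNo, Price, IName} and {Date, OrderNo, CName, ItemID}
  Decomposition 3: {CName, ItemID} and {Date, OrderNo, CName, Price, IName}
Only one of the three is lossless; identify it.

Decomposition 1: common = {Date, ItemID}, closure = {Date, OrderNo, ItemID, Price, IName} → lossless.
Decomposition 2: common = {Date, OrderNo}, closure = {Date, OrderNo} → lossy.
Decomposition 3: common = {CName}, closure = {CName} → lossy.

Decomposition 1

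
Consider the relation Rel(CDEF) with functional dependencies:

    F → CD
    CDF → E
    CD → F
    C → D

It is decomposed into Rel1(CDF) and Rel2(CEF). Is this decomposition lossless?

Common attributes: Rel1 ∩ Rel2 = {CF}.
Closure of {CF}: F → CD applies, adding D; CDF → E applies, adding E. So (CF)⁺ = {CDEF}.
This closure contains every attribute of Rel1, so Rel1 ∩ Rel2 → Rel1. The join is lossless.

Yes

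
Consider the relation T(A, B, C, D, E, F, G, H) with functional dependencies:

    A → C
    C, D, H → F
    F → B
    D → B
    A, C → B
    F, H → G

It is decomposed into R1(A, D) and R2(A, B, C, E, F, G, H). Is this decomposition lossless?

No

Common attributes: R1 ∩ R2 = {A}.
Closure of {A}: A → C applies, adding C; A, C → B applies, adding B. So (A)⁺ = {A, B, C}.
The closure contains neither all of R1 = {A, D} nor all of R2 = {A, B, C, E, F, G, H}, so the common attributes are not a superkey of either fragment. The join is lossy.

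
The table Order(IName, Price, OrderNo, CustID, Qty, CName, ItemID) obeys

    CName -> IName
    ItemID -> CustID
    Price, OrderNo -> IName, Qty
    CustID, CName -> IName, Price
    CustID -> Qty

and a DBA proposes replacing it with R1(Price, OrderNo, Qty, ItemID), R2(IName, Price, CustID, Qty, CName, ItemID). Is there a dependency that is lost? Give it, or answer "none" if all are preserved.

Check Price, OrderNo → IName, Qty: no single fragment contains all of {IName, Price, OrderNo, Qty}, and the restricted closure of {Price, OrderNo} across the fragments never reaches {IName, Qty}.
CName → IName is preserved.
ItemID → CustID is preserved.
CustID, CName → IName, Price is preserved.
CustID → Qty is preserved.

Price, OrderNo -> IName, Qty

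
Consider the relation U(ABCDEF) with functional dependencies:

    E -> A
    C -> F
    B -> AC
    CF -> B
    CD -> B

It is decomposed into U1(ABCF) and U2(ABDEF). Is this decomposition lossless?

Common attributes: U1 ∩ U2 = {ABF}.
Closure of {ABF}: B → AC applies, adding C. So (ABF)⁺ = {ABCF}.
This closure contains every attribute of U1, so U1 ∩ U2 → U1. The join is lossless.

Yes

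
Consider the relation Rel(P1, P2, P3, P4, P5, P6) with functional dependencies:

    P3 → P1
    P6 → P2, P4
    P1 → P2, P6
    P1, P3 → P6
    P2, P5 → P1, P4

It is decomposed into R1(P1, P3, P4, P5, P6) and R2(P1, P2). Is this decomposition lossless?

Yes

Common attributes: R1 ∩ R2 = {P1}.
Closure of {P1}: P1 → P2, P6 applies, adding P2, P6; P6 → P2, P4 applies, adding P4. So (P1)⁺ = {P1, P2, P4, P6}.
This closure contains every attribute of R2, so R1 ∩ R2 → R2. The join is lossless.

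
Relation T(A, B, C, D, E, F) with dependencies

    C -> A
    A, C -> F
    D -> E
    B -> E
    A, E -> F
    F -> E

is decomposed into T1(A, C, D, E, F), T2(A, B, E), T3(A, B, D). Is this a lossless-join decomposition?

No

Chase test. Columns are A, B, C, D, E, F; row i has aⱼ where attribute j ∈ Ti, else bᵢⱼ.
Initial tableau (one row per fragment):
  row 1: a1 b12 a3 a4 a5 a6
  row 2: a1 a2 b23 b24 a5 b26
  row 3: a1 a2 b33 a4 b35 b36
Rows 1 and 3 agree on D; apply D→E and equate their E entries.
Rows 1 and 2 agree on A, E; apply A, E→F and equate their F entries.
Rows 1 and 3 agree on A, E; apply A, E→F and equate their F entries.
No row becomes fully distinguished — the join is lossy.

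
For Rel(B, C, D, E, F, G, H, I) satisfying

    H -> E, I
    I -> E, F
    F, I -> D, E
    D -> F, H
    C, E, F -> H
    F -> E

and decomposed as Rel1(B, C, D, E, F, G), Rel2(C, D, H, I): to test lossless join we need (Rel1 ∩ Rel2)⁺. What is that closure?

C, D, E, F, H, I

Rel1 ∩ Rel2 = {C, D}.
D → F, H applies, adding F, H
F → E applies, adding E
H → E, I applies, adding I
Closure: {C, D, E, F, H, I}.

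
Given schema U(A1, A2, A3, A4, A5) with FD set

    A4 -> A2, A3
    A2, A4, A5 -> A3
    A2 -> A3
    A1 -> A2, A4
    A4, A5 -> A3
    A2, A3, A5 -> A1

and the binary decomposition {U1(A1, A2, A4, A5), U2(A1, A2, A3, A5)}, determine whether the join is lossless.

Yes

Common attributes: U1 ∩ U2 = {A1, A2, A5}.
Closure of {A1, A2, A5}: A2 → A3 applies, adding A3; A1 → A2, A4 applies, adding A4. So (A1, A2, A5)⁺ = {A1, A2, A3, A4, A5}.
This closure contains every attribute of U1, so U1 ∩ U2 → U1. The join is lossless.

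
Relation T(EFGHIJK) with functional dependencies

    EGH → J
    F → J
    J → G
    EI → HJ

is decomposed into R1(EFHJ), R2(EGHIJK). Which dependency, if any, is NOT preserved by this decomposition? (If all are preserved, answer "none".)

none

EGH → J lies within R2.
F → J lies within R1.
J → G lies within R2.
EI → HJ lies within R2.
Every dependency is enforceable on the fragments, so the decomposition is dependency-preserving.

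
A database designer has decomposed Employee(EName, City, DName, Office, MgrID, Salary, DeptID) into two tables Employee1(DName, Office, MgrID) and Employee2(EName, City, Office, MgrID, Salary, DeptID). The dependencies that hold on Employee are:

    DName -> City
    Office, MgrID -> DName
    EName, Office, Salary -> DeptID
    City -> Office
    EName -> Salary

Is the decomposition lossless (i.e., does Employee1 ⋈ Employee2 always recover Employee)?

Yes

Common attributes: Employee1 ∩ Employee2 = {Office, MgrID}.
Closure of {Office, MgrID}: Office, MgrID → DName applies, adding DName; DName → City applies, adding City. So (Office, MgrID)⁺ = {City, DName, Office, MgrID}.
This closure contains every attribute of Employee1, so Employee1 ∩ Employee2 → Employee1. The join is lossless.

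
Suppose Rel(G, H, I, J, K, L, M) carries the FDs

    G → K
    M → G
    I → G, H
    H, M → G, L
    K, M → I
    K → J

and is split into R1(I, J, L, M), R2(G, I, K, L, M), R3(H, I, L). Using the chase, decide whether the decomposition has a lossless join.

Yes

Chase test. Columns are G, H, I, J, K, L, M; row i has aⱼ where attribute j ∈ Ri, else bᵢⱼ.
Initial tableau (one row per fragment):
  row 1: b11 b12 a3 a4 b15 a6 a7
  row 2: a1 b22 a3 b24 a5 a6 a7
  row 3: b31 a2 a3 b34 b35 a6 b37
Rows 1 and 2 agree on M; apply M→G and equate their G entries.
Rows 1 and 2 agree on I; apply I→G, H and equate their G, H entries.
Rows 1 and 3 agree on I; apply I→G, H and equate their G, H entries.
Rows 1 and 2 agree on G; apply G→K and equate their K entries.
Rows 1 and 3 agree on G; apply G→K and equate their K entries.
Rows 1 and 2 agree on K; apply K→J and equate their J entries.
Rows 1 and 3 agree on K; apply K→J and equate their J entries.
Row 1 is now all distinguished symbols — the join is lossless.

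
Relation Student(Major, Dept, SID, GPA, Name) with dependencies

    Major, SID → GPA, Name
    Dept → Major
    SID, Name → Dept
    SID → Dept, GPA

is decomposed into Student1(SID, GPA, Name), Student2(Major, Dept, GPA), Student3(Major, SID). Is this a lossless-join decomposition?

Chase test. Columns are Major, Dept, SID, GPA, Name; row i has aⱼ where attribute j ∈ Studenti, else bᵢⱼ.
Initial tableau (one row per fragment):
  row 1: b11 b12 a3 a4 a5
  row 2: a1 a2 b23 a4 b25
  row 3: a1 b32 a3 b34 b35
Rows 1 and 3 agree on SID; apply SID→Dept, GPA and equate their Dept, GPA entries.
Rows 1 and 3 agree on Dept; apply Dept→Major and equate their Major entries.
Rows 1 and 3 agree on Major, SID; apply Major, SID→GPA, Name and equate their GPA, Name entries.
No row becomes fully distinguished — the join is lossy.

No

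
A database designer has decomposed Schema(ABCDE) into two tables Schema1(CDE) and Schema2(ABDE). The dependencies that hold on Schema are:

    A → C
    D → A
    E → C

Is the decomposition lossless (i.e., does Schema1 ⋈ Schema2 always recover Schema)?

Yes

Common attributes: Schema1 ∩ Schema2 = {DE}.
Closure of {DE}: D → A applies, adding A; E → C applies, adding C. So (DE)⁺ = {ACDE}.
This closure contains every attribute of Schema1, so Schema1 ∩ Schema2 → Schema1. The join is lossless.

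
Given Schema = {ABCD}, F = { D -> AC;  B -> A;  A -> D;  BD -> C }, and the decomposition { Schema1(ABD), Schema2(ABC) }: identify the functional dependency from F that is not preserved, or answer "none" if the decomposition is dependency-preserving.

none

D → AC: restricted closure across fragments reaches AC.
B → A lies within Schema1.
A → D lies within Schema1.
BD → C: restricted closure across fragments reaches C.
Every dependency is enforceable on the fragments, so the decomposition is dependency-preserving.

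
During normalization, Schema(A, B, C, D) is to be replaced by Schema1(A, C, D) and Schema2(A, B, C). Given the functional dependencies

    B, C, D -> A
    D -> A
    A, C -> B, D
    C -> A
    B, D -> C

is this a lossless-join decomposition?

Yes

Common attributes: Schema1 ∩ Schema2 = {A, C}.
Closure of {A, C}: A, C → B, D applies, adding B, D. So (A, C)⁺ = {A, B, C, D}.
This closure contains every attribute of Schema1, so Schema1 ∩ Schema2 → Schema1. The join is lossless.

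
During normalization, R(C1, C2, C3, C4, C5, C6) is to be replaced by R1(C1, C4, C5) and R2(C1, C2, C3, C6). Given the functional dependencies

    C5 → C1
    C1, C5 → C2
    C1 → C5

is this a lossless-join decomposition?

No

Common attributes: R1 ∩ R2 = {C1}.
Closure of {C1}: C1 → C5 applies, adding C5; C1, C5 → C2 applies, adding C2. So (C1)⁺ = {C1, C2, C5}.
The closure contains neither all of R1 = {C1, C4, C5} nor all of R2 = {C1, C2, C3, C6}, so the common attributes are not a superkey of either fragment. The join is lossy.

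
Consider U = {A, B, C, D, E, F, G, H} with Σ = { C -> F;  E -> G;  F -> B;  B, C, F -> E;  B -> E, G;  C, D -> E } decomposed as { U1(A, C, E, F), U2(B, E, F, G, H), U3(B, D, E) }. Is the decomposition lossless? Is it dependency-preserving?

Lossless test (chase): Rows 1 and 2 agree on E; apply E→G and equate their G entries. Rows 1 and 3 agree on E; apply E→G and equate their G entries. Rows 1 and 2 agree on F; apply F→B and equate their B entries. No row becomes fully distinguished — the join is lossy.
Dependency preservation: B, C, F → E; C, D → E are not contained in any single fragment, but the restricted closure of each left-hand side across the fragments still reaches the right-hand side; the remaining FDs each lie inside some fragment. All dependencies are preserved.

lossy but dependency-preserving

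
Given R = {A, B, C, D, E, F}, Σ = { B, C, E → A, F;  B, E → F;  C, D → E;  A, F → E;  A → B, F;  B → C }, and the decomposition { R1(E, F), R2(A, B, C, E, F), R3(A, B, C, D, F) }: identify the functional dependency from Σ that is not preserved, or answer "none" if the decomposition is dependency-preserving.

C, D → E

Check C, D → E: no single fragment contains all of {C, D, E}, and the restricted closure of {C, D} across the fragments never reaches {E}.
B, C, E → A, F is preserved.
B, E → F is preserved.
A, F → E is preserved.
A → B, F is preserved.
B → C is preserved.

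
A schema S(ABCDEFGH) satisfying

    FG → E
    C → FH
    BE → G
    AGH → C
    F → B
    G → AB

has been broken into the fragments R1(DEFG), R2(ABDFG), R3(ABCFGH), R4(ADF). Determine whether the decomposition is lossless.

Chase test. Columns are ABCDEFGH; row i has aⱼ where attribute j ∈ Ri, else bᵢⱼ.
Initial tableau (one row per fragment):
  row 1: b11 b12 b13 a4 a5 a6 a7 b18
  row 2: a1 a2 b23 a4 b25 a6 a7 b28
  row 3: a1 a2 a3 b34 b35 a6 a7 a8
  row 4: a1 b42 b43 a4 b45 a6 b47 b48
Rows 1 and 2 agree on FG; apply FG→E and equate their E entries.
Rows 1 and 3 agree on FG; apply FG→E and equate their E entries.
Rows 1 and 2 agree on F; apply F→B and equate their B entries.
Rows 1 and 4 agree on F; apply F→B and equate their B entries.
Rows 1 and 2 agree on G; apply G→AB and equate their AB entries.
No row becomes fully distinguished — the join is lossy.

No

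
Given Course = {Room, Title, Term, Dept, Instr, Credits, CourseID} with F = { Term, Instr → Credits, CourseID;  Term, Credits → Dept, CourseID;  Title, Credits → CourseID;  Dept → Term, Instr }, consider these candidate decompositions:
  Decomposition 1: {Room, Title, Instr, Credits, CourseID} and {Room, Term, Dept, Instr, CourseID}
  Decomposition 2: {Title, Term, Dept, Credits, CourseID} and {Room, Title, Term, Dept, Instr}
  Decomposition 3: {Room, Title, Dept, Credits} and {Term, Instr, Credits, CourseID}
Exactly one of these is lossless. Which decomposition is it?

Decomposition 1: common = {Room, Instr, CourseID}, closure = {Room, Instr, CourseID} → lossy.
Decomposition 2: common = {Title, Term, Dept}, closure = {Title, Term, Dept, Instr, Credits, CourseID} → lossless.
Decomposition 3: common = {Credits}, closure = {Credits} → lossy.

Decomposition 2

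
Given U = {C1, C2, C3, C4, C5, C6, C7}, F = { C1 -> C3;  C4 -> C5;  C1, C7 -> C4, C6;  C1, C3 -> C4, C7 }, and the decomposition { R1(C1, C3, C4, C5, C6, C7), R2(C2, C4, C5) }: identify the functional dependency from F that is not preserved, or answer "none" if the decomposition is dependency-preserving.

none

C1 → C3 lies within R1.
C4 → C5 lies within R1.
C1, C7 → C4, C6 lies within R1.
C1, C3 → C4, C7 lies within R1.
Every dependency is enforceable on the fragments, so the decomposition is dependency-preserving.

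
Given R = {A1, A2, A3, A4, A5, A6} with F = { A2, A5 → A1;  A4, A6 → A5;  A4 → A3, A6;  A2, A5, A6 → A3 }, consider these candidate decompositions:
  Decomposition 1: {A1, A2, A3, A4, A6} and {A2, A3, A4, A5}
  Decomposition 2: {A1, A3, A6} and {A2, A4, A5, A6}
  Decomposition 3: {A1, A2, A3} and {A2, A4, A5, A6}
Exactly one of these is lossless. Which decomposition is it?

Decomposition 1: common = {A2, A3, A4}, closure = {A1, A2, A3, A4, A5, A6} → lossless.
Decomposition 2: common = {A6}, closure = {A6} → lossy.
Decomposition 3: common = {A2}, closure = {A2} → lossy.

Decomposition 1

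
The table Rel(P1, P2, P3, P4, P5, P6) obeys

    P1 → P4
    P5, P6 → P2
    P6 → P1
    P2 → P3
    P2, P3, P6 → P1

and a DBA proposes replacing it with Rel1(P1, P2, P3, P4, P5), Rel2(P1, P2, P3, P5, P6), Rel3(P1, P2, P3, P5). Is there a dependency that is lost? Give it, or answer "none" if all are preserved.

none

P1 → P4 lies within Rel1.
P5, P6 → P2 lies within Rel2.
P6 → P1 lies within Rel2.
P2 → P3 lies within Rel1.
P2, P3, P6 → P1 lies within Rel2.
Every dependency is enforceable on the fragments, so the decomposition is dependency-preserving.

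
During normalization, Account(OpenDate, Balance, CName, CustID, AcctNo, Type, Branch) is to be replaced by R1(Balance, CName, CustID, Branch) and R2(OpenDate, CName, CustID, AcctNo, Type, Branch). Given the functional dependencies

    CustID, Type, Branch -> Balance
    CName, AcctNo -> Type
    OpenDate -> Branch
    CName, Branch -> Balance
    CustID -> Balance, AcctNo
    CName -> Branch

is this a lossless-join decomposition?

Yes

Common attributes: R1 ∩ R2 = {CName, CustID, Branch}.
Closure of {CName, CustID, Branch}: CName, Branch → Balance applies, adding Balance; CustID → Balance, AcctNo applies, adding AcctNo; CName, AcctNo → Type applies, adding Type. So (CName, CustID, Branch)⁺ = {Balance, CName, CustID, AcctNo, Type, Branch}.
This closure contains every attribute of R1, so R1 ∩ R2 → R1. The join is lossless.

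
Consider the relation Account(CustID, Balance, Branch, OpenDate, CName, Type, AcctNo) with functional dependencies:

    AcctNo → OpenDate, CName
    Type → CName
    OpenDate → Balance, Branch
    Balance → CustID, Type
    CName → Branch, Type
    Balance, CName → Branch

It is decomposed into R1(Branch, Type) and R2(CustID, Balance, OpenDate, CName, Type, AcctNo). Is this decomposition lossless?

Common attributes: R1 ∩ R2 = {Type}.
Closure of {Type}: Type → CName applies, adding CName; CName → Branch, Type applies, adding Branch. So (Type)⁺ = {Branch, CName, Type}.
This closure contains every attribute of R1, so R1 ∩ R2 → R1. The join is lossless.

Yes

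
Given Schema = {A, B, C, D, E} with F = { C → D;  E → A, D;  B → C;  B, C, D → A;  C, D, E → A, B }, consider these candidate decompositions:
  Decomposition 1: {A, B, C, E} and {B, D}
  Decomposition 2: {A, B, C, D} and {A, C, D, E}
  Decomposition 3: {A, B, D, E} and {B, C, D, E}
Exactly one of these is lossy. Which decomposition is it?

Decomposition 2

Decomposition 1: common = {B}, closure = {A, B, C, D} → lossless.
Decomposition 2: common = {A, C, D}, closure = {A, C, D} → lossy.
Decomposition 3: common = {B, D, E}, closure = {A, B, C, D, E} → lossless.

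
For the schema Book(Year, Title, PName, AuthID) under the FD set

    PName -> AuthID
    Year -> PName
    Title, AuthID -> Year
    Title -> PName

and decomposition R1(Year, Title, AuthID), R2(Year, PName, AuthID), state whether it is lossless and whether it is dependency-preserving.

Lossless test: (Year, AuthID)⁺ = {Year, PName, AuthID}, which contains all of one fragment — lossless.
Dependency preservation: Title → PName is not contained in any single fragment, but the restricted closure of its left-hand side across the fragments still reaches the right-hand side; the remaining FDs each lie inside some fragment. All dependencies are preserved.

lossless and dependency-preserving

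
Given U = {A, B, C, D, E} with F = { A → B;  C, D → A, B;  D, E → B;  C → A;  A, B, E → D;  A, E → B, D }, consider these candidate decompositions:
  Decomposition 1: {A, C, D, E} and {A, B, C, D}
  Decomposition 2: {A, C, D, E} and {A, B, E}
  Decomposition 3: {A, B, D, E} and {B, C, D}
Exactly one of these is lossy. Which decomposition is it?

Decomposition 3

Decomposition 1: common = {A, C, D}, closure = {A, B, C, D} → lossless.
Decomposition 2: common = {A, E}, closure = {A, B, D, E} → lossless.
Decomposition 3: common = {B, D}, closure = {B, D} → lossy.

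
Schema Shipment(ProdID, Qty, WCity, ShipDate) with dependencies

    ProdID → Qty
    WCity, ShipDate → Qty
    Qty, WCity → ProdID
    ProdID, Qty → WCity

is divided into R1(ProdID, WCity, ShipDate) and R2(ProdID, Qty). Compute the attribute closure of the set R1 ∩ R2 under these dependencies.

ProdID, Qty, WCity

R1 ∩ R2 = {ProdID}.
ProdID → Qty applies, adding Qty
ProdID, Qty → WCity applies, adding WCity
Closure: {ProdID, Qty, WCity}.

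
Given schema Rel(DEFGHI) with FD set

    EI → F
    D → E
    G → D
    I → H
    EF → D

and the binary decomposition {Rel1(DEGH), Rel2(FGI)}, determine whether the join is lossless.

Common attributes: Rel1 ∩ Rel2 = {G}.
Closure of {G}: G → D applies, adding D; D → E applies, adding E. So (G)⁺ = {DEG}.
The closure contains neither all of Rel1 = {DEGH} nor all of Rel2 = {FGI}, so the common attributes are not a superkey of either fragment. The join is lossy.

No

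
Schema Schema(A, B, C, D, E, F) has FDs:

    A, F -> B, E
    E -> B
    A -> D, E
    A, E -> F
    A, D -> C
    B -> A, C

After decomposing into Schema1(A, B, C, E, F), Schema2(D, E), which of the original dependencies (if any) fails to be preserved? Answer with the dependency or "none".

none

A, F → B, E lies within Schema1.
E → B lies within Schema1.
A → D, E: restricted closure across fragments reaches D, E.
A, E → F lies within Schema1.
A, D → C: restricted closure across fragments reaches C.
B → A, C lies within Schema1.
Every dependency is enforceable on the fragments, so the decomposition is dependency-preserving.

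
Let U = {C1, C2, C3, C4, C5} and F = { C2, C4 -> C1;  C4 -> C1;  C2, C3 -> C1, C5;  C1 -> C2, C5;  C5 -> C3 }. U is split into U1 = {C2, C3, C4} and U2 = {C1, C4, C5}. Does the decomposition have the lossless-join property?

Yes

Common attributes: U1 ∩ U2 = {C4}.
Closure of {C4}: C4 → C1 applies, adding C1; C1 → C2, C5 applies, adding C2, C5; C5 → C3 applies, adding C3. So (C4)⁺ = {C1, C2, C3, C4, C5}.
This closure contains every attribute of U1, so U1 ∩ U2 → U1. The join is lossless.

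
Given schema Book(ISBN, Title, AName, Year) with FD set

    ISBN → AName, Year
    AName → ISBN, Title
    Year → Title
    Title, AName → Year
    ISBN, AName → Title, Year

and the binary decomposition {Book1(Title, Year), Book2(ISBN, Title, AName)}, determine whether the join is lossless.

No

Common attributes: Book1 ∩ Book2 = {Title}.
No dependency enlarges {Title}, so (Title)⁺ = {Title}.
The closure contains neither all of Book1 = {Title, Year} nor all of Book2 = {ISBN, Title, AName}, so the common attributes are not a superkey of either fragment. The join is lossy.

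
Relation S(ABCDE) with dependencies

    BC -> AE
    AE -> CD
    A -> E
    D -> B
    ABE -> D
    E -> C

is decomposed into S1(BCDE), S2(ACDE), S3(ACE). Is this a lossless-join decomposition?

Chase test. Columns are ABCDE; row i has aⱼ where attribute j ∈ Si, else bᵢⱼ.
Initial tableau (one row per fragment):
  row 1: b11 a2 a3 a4 a5
  row 2: a1 b22 a3 a4 a5
  row 3: a1 b32 a3 b34 a5
Rows 2 and 3 agree on AE; apply AE→CD and equate their CD entries.
Rows 1 and 2 agree on D; apply D→B and equate their B entries.
Rows 1 and 3 agree on D; apply D→B and equate their B entries.
Rows 1 and 2 agree on BC; apply BC→AE and equate their AE entries.
Row 1 is now all distinguished symbols — the join is lossless.

Yes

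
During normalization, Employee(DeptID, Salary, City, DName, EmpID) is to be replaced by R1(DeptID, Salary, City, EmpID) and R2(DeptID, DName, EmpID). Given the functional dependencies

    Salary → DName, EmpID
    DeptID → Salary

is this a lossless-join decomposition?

Yes

Common attributes: R1 ∩ R2 = {DeptID, EmpID}.
Closure of {DeptID, EmpID}: DeptID → Salary applies, adding Salary; Salary → DName, EmpID applies, adding DName. So (DeptID, EmpID)⁺ = {DeptID, Salary, DName, EmpID}.
This closure contains every attribute of R2, so R1 ∩ R2 → R2. The join is lossless.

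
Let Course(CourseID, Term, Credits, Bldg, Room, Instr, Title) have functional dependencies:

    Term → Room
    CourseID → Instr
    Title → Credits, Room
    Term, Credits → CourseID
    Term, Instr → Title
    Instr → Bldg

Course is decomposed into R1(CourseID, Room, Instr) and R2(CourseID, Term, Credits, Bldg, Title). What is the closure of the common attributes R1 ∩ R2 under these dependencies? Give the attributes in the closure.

CourseID, Bldg, Instr

R1 ∩ R2 = {CourseID}.
CourseID → Instr applies, adding Instr
Instr → Bldg applies, adding Bldg
Closure: {CourseID, Bldg, Instr}.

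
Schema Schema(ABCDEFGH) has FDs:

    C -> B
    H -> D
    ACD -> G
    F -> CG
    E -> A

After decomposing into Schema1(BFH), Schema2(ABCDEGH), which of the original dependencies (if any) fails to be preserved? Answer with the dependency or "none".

Check F → CG: no single fragment contains all of {CFG}, and the restricted closure of {F} across the fragments never reaches {CG}.
C → B is preserved.
H → D is preserved.
ACD → G is preserved.
E → A is preserved.

F -> CG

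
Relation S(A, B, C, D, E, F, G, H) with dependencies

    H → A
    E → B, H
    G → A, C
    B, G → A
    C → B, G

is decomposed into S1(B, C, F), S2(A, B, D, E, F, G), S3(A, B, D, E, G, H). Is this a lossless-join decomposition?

No

Chase test. Columns are A, B, C, D, E, F, G, H; row i has aⱼ where attribute j ∈ Si, else bᵢⱼ.
Initial tableau (one row per fragment):
  row 1: b11 a2 a3 b14 b15 a6 b17 b18
  row 2: a1 a2 b23 a4 a5 a6 a7 b28
  row 3: a1 a2 b33 a4 a5 b36 a7 a8
Rows 2 and 3 agree on E; apply E→B, H and equate their B, H entries.
Rows 2 and 3 agree on G; apply G→A, C and equate their A, C entries.
No row becomes fully distinguished — the join is lossy.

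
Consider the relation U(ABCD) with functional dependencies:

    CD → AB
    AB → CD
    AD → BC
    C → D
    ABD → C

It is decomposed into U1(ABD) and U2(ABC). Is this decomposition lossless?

Yes

Common attributes: U1 ∩ U2 = {AB}.
Closure of {AB}: AB → CD applies, adding CD. So (AB)⁺ = {ABCD}.
This closure contains every attribute of U1, so U1 ∩ U2 → U1. The join is lossless.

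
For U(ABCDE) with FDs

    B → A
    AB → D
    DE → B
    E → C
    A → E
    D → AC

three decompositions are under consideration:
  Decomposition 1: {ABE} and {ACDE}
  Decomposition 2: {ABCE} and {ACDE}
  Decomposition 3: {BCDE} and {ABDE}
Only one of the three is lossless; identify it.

Decomposition 1: common = {AE}, closure = {ACE} → lossy.
Decomposition 2: common = {ACE}, closure = {ACE} → lossy.
Decomposition 3: common = {BDE}, closure = {ABCDE} → lossless.

Decomposition 3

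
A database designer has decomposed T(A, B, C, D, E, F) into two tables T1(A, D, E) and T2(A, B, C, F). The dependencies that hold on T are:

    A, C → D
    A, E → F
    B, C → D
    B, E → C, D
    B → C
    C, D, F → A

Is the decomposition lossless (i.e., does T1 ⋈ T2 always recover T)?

No

Common attributes: T1 ∩ T2 = {A}.
No dependency enlarges {A}, so (A)⁺ = {A}.
The closure contains neither all of T1 = {A, D, E} nor all of T2 = {A, B, C, F}, so the common attributes are not a superkey of either fragment. The join is lossy.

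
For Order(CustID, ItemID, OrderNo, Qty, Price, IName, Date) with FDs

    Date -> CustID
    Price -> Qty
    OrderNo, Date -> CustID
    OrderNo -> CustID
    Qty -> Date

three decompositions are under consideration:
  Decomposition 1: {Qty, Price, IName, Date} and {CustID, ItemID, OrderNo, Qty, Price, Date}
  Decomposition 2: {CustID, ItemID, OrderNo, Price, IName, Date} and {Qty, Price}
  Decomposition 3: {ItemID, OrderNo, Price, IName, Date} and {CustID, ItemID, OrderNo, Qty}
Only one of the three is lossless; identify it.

Decomposition 1: common = {Qty, Price, Date}, closure = {CustID, Qty, Price, Date} → lossy.
Decomposition 2: common = {Price}, closure = {CustID, Qty, Price, Date} → lossless.
Decomposition 3: common = {ItemID, OrderNo}, closure = {CustID, ItemID, OrderNo} → lossy.

Decomposition 2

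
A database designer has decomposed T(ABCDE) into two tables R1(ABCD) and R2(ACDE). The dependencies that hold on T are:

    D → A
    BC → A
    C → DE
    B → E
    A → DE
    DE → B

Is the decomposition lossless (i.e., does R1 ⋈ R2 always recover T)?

Yes

Common attributes: R1 ∩ R2 = {ACD}.
Closure of {ACD}: C → DE applies, adding E; DE → B applies, adding B. So (ACD)⁺ = {ABCDE}.
This closure contains every attribute of R1, so R1 ∩ R2 → R1. The join is lossless.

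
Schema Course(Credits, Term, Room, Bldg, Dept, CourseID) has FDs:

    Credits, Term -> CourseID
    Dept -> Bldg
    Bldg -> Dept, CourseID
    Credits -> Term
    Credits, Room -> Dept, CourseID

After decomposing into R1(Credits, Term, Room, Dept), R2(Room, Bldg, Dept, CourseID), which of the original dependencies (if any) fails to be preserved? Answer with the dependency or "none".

Credits, Term -> CourseID

Check Credits, Term → CourseID: no single fragment contains all of {Credits, Term, CourseID}, and the restricted closure of {Credits, Term} across the fragments never reaches {CourseID}.
Dept → Bldg is preserved.
Bldg → Dept, CourseID is preserved.
Credits → Term is preserved.
Credits, Room → Dept, CourseID is preserved.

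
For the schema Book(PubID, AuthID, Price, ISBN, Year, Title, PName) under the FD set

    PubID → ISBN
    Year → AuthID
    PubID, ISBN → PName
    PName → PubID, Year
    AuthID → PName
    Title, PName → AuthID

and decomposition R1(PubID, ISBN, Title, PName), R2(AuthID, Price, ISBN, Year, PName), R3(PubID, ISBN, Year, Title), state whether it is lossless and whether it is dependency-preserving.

Lossless test (chase): Rows 2 and 3 agree on Year; apply Year→AuthID and equate their AuthID entries. Rows 1 and 3 agree on PubID, ISBN; apply PubID, ISBN→PName and equate their PName entries. Rows 1 and 2 agree on PName; apply PName→PubID, Year and equate their PubID, Year entries. Rows 1 and 3 agree on Title, PName; apply Title, PName→AuthID and equate their AuthID entries. No row becomes fully distinguished — the join is lossy.
Dependency preservation: PName → PubID, Year; Title, PName → AuthID are not contained in any single fragment, but the restricted closure of each left-hand side across the fragments still reaches the right-hand side; the remaining FDs each lie inside some fragment. All dependencies are preserved.

lossy but dependency-preserving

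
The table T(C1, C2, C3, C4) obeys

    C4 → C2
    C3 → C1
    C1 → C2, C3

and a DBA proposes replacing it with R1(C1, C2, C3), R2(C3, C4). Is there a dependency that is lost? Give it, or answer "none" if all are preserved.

C4 → C2

Check C4 → C2: no single fragment contains all of {C2, C4}, and the restricted closure of {C4} across the fragments never reaches {C2}.
C3 → C1 is preserved.
C1 → C2, C3 is preserved.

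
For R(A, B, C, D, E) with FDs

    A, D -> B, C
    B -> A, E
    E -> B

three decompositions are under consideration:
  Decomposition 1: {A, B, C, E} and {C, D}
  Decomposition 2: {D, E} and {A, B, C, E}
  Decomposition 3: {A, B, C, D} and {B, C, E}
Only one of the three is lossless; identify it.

Decomposition 3

Decomposition 1: common = {C}, closure = {C} → lossy.
Decomposition 2: common = {E}, closure = {A, B, E} → lossy.
Decomposition 3: common = {B, C}, closure = {A, B, C, E} → lossless.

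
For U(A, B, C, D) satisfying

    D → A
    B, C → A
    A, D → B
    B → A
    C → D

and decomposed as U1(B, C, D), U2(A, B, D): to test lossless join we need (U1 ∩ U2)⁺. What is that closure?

U1 ∩ U2 = {B, D}.
D → A applies, adding A
Closure: {A, B, D}.

A, B, D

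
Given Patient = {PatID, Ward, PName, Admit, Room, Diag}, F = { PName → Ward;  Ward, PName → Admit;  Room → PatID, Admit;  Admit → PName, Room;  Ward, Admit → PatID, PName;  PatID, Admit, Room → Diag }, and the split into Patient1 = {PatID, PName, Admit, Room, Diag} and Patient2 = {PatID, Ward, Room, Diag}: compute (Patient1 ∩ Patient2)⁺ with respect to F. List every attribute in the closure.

PatID, Ward, PName, Admit, Room, Diag

Patient1 ∩ Patient2 = {PatID, Room, Diag}.
Room → PatID, Admit applies, adding Admit
Admit → PName, Room applies, adding PName
PName → Ward applies, adding Ward
Closure: {PatID, Ward, PName, Admit, Room, Diag}.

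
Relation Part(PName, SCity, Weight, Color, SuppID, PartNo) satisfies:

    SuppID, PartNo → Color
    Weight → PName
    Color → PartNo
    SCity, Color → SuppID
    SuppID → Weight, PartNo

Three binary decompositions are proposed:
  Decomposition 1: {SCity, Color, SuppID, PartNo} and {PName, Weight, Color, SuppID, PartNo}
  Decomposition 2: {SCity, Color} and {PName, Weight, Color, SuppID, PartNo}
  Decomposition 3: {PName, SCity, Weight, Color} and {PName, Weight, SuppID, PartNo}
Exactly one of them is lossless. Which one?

Decomposition 1: common = {Color, SuppID, PartNo}, closure = {PName, Weight, Color, SuppID, PartNo} → lossless.
Decomposition 2: common = {Color}, closure = {Color, PartNo} → lossy.
Decomposition 3: common = {PName, Weight}, closure = {PName, Weight} → lossy.

Decomposition 1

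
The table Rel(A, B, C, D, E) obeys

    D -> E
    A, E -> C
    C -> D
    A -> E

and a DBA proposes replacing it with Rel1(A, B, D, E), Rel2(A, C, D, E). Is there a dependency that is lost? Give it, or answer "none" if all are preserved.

D → E lies within Rel1.
A, E → C lies within Rel2.
C → D lies within Rel2.
A → E lies within Rel1.
Every dependency is enforceable on the fragments, so the decomposition is dependency-preserving.

none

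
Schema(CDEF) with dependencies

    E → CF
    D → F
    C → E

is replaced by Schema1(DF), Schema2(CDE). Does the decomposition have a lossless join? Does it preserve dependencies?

lossless but not dependency-preserving

Lossless test: (D)⁺ = {DF}, which contains all of one fragment — lossless.
Dependency preservation: the restricted closure of {E} across the fragments never reaches {CF}, so E → CF cannot be enforced without a join — not preserved.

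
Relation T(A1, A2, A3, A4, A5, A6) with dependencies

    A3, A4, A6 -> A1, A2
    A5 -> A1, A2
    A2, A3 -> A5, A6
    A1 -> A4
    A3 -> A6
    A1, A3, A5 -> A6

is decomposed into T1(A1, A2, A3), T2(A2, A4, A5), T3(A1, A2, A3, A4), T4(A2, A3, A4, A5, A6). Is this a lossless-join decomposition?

Yes

Chase test. Columns are A1, A2, A3, A4, A5, A6; row i has aⱼ where attribute j ∈ Ti, else bᵢⱼ.
Initial tableau (one row per fragment):
  row 1: a1 a2 a3 b14 b15 b16
  row 2: b21 a2 b23 a4 a5 b26
  row 3: a1 a2 a3 a4 b35 b36
  row 4: b41 a2 a3 a4 a5 a6
Rows 2 and 4 agree on A5; apply A5→A1, A2 and equate their A1, A2 entries.
Rows 1 and 3 agree on A2, A3; apply A2, A3→A5, A6 and equate their A5, A6 entries.
Rows 1 and 4 agree on A2, A3; apply A2, A3→A5, A6 and equate their A5, A6 entries.
Rows 1 and 3 agree on A1; apply A1→A4 and equate their A4 entries.
Rows 1 and 4 agree on A3, A4, A6; apply A3, A4, A6→A1, A2 and equate their A1, A2 entries.
Row 1 is now all distinguished symbols — the join is lossless.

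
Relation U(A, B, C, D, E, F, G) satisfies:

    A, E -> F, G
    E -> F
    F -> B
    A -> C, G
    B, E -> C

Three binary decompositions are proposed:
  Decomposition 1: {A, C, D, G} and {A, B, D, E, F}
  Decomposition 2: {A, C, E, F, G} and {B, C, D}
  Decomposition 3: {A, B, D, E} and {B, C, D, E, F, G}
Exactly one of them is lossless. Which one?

Decomposition 1

Decomposition 1: common = {A, D}, closure = {A, C, D, G} → lossless.
Decomposition 2: common = {C}, closure = {C} → lossy.
Decomposition 3: common = {B, D, E}, closure = {B, C, D, E, F} → lossy.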